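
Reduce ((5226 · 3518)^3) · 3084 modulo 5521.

5226 · 3518 = 18385068 ≡ 138 (mod 5521)
(138)^3 ≡ 76 (mod 5521)
76 · 3084 = 234384 ≡ 2502 (mod 5521)

2502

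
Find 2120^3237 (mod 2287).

Compute successive squares:
2120^1 ≡ 2120 (mod 2287)
2120^2 ≡ 2120^2 = 4494400 ≡ 445 (mod 2287)
2120^4 ≡ 445^2 = 198025 ≡ 1343 (mod 2287)
2120^8 ≡ 1343^2 = 1803649 ≡ 1493 (mod 2287)
2120^16 ≡ 1493^2 = 2229049 ≡ 1511 (mod 2287)
2120^32 ≡ 1511^2 = 2283121 ≡ 695 (mod 2287)
2120^64 ≡ 695^2 = 483025 ≡ 468 (mod 2287)
2120^128 ≡ 468^2 = 219024 ≡ 1759 (mod 2287)
2120^256 ≡ 1759^2 = 3094081 ≡ 2057 (mod 2287)
2120^512 ≡ 2057^2 = 4231249 ≡ 299 (mod 2287)
2120^1024 ≡ 299^2 = 89401 ≡ 208 (mod 2287)
2120^2048 ≡ 208^2 = 43264 ≡ 2098 (mod 2287)
2120^3237 = 2120^2048 · 2120^1024 · 2120^128 · 2120^32 · 2120^4 · 2120^1 ≡ 2098 · 208 · 1759 · 695 · 1343 · 2120 (mod 2287).
Accumulate the product:
2098 · 208 = 436384 ≡ 1854
1854 · 1759 = 3261186 ≡ 2211
2211 · 695 = 1536645 ≡ 2068
2068 · 1343 = 2777324 ≡ 906
906 · 2120 = 1920720 ≡ 1927

1927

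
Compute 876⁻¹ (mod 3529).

141

3529 = 4×876 + 25
876 = 35×25 + 1
25 = 25×1 + 0
gcd(876, 3529) = 1, so the inverse exists.
Bézout: 1 = −35×3529 + 141×876.
So 876⁻¹ ≡ 141 (mod 3529).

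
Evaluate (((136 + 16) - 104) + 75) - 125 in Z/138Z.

136 + 16 = 152 ≡ 14 (mod 138)
14 - 104 = -90 ≡ 48 (mod 138)
48 + 75 = 123
123 - 125 = -2 ≡ 136 (mod 138)

136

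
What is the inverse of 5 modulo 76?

61

76 = 15*5 + 1
5 = 5*1 + 0
gcd(5, 76) = 1, so the inverse exists.
Bézout: 1 = 1*76 − 15*5.
So 5⁻¹ ≡ −15 ≡ 61 (mod 76).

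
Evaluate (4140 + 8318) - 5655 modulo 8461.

4140 + 8318 = 12458 ≡ 3997 (mod 8461)
3997 - 5655 = -1658 ≡ 6803 (mod 8461)

6803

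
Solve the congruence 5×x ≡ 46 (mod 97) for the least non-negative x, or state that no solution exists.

gcd(5, 97) = 1, so a unique solution mod 97 exists.
5⁻¹ ≡ 39 (mod 97).
x ≡ 39×46 ≡ 48 (mod 97).

48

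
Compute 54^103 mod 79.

37

Compute successive squares:
103 in binary is 1100111, i.e. 103 = 64 + 32 + 4 + 2 + 1.
54^1 ≡ 54 (mod 79)
54^2 ≡ 54^2 = 2916 ≡ 72 (mod 79)
54^4 ≡ 72^2 = 5184 ≡ 49 (mod 79)
54^8 ≡ 49^2 = 2401 ≡ 31 (mod 79)
54^16 ≡ 31^2 = 961 ≡ 13 (mod 79)
54^32 ≡ 13^2 = 169 ≡ 11 (mod 79)
54^64 ≡ 11^2 = 121 ≡ 42 (mod 79)
54^103 = 54^64 * 54^32 * 54^4 * 54^2 * 54^1 ≡ 42 * 11 * 49 * 72 * 54 (mod 79).
Accumulate the product:
42 * 11 = 462 ≡ 67
67 * 49 = 3283 ≡ 44
44 * 72 = 3168 ≡ 8
8 * 54 = 432 ≡ 37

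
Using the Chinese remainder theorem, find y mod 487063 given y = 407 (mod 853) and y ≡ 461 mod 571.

404729

853⁻¹ mod 571: 853*326 ≡ 1 (mod 571), so 853⁻¹ ≡ 326.
y = 407 + 853*((461 − 407)*326 mod 571) = 407 + 853*474 = 404729.
Check: 404729 mod 853 = 407, 404729 mod 571 = 461. ✓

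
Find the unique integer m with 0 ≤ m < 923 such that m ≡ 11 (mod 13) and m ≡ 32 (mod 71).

245

13⁻¹ mod 71: 13·11 ≡ 1 (mod 71), so 13⁻¹ ≡ 11.
m = 11 + 13·((32 − 11)·11 mod 71) = 11 + 13·18 = 245.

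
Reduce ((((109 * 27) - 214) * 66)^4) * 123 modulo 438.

432

109 * 27 = 2943 ≡ 315 (mod 438)
315 - 214 = 101
101 * 66 = 6666 ≡ 96 (mod 438)
(96)^4 ≡ 324 (mod 438)
324 * 123 = 39852 ≡ 432 (mod 438)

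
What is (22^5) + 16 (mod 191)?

(22)^5 ≡ 70 (mod 191)
70 + 16 = 86

86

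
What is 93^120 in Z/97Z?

Compute successive squares:
120 in binary is 1111000, i.e. 120 = 64 + 32 + 16 + 8.
93^1 ≡ 93 (mod 97)
93^2 ≡ 93^2 = 8649 ≡ 16 (mod 97)
93^4 ≡ 16^2 = 256 ≡ 62 (mod 97)
93^8 ≡ 62^2 = 3844 ≡ 61 (mod 97)
93^16 ≡ 61^2 = 3721 ≡ 35 (mod 97)
93^32 ≡ 35^2 = 1225 ≡ 61 (mod 97)
93^64 ≡ 61^2 = 3721 ≡ 35 (mod 97)
93^120 = 93^64 · 93^32 · 93^16 · 93^8 ≡ 35 · 61 · 35 · 61 (mod 97).
Accumulate the product:
35 · 61 = 2135 ≡ 1
1 · 35 = 35
35 · 61 = 2135 ≡ 1

1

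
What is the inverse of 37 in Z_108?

Run the extended Euclidean algorithm:
108 = 2*37 + 34
37 = 1*34 + 3
34 = 11*3 + 1
3 = 3*1 + 0
gcd(37, 108) = 1, so the inverse exists.
Back-substitute for 1:
1 = 1*34 − 11*3
  = −11*37 + 12*34
  = 12*108 − 35*37
So 37⁻¹ ≡ −35 ≡ 73 (mod 108).

73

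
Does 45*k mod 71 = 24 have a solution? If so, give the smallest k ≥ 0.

gcd(45, 71) = 1, so a unique solution mod 71 exists.
45⁻¹ ≡ 30 (mod 71).
k ≡ 30*24 ≡ 10 (mod 71).

10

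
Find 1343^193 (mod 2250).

893

193 in binary is 11000001, i.e. 193 = 128 + 64 + 1.
1343^1 ≡ 1343 (mod 2250)
1343^2 ≡ 1343^2 = 1803649 ≡ 1399 (mod 2250)
1343^4 ≡ 1399^2 = 1957201 ≡ 1951 (mod 2250)
1343^8 ≡ 1951^2 = 3806401 ≡ 1651 (mod 2250)
1343^16 ≡ 1651^2 = 2725801 ≡ 1051 (mod 2250)
1343^32 ≡ 1051^2 = 1104601 ≡ 2101 (mod 2250)
1343^64 ≡ 2101^2 = 4414201 ≡ 1951 (mod 2250)
1343^128 ≡ 1951^2 = 3806401 ≡ 1651 (mod 2250)
1343^193 = 1343^128 · 1343^64 · 1343^1 ≡ 1651 · 1951 · 1343 (mod 2250).
Accumulate the product:
1651 · 1951 = 3221101 ≡ 1351
1351 · 1343 = 1814393 ≡ 893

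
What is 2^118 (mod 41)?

118 in binary is 1110110, i.e. 118 = 64 + 32 + 16 + 4 + 2.
2^1 ≡ 2 (mod 41)
2^2 ≡ 2^2 = 4 (mod 41)
2^4 ≡ 4^2 = 16 (mod 41)
2^8 ≡ 16^2 = 256 ≡ 10 (mod 41)
2^16 ≡ 10^2 = 100 ≡ 18 (mod 41)
2^32 ≡ 18^2 = 324 ≡ 37 (mod 41)
2^64 ≡ 37^2 = 1369 ≡ 16 (mod 41)
2^118 = 2^64 * 2^32 * 2^16 * 2^4 * 2^2 ≡ 16 * 37 * 18 * 16 * 4 (mod 41).
Accumulate the product:
16 * 37 = 592 ≡ 18
18 * 18 = 324 ≡ 37
37 * 16 = 592 ≡ 18
18 * 4 = 72 ≡ 31

31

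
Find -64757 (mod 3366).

-64757 = -20*3366 + 2563, so -64757 ≡ 2563 (mod 3366).

2563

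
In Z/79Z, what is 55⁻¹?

79 = 1*55 + 24
55 = 2*24 + 7
24 = 3*7 + 3
7 = 2*3 + 1
3 = 3*1 + 0
gcd(55, 79) = 1, so the inverse exists.
Bézout: 1 = −16*79 + 23*55.
So 55⁻¹ ≡ 23 (mod 79).

23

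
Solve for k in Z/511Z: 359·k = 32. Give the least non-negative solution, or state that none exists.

gcd(359, 511) = 1, so a unique solution mod 511 exists.
359⁻¹ ≡ 158 (mod 511).
k ≡ 158·32 ≡ 457 (mod 511).

457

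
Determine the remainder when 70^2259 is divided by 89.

33

70^1 ≡ 70 (mod 89)
70^2 ≡ 70^2 = 4900 ≡ 5 (mod 89)
70^4 ≡ 5^2 = 25 (mod 89)
70^8 ≡ 25^2 = 625 ≡ 2 (mod 89)
70^16 ≡ 2^2 = 4 (mod 89)
70^32 ≡ 4^2 = 16 (mod 89)
70^64 ≡ 16^2 = 256 ≡ 78 (mod 89)
70^128 ≡ 78^2 = 6084 ≡ 32 (mod 89)
70^256 ≡ 32^2 = 1024 ≡ 45 (mod 89)
70^512 ≡ 45^2 = 2025 ≡ 67 (mod 89)
70^1024 ≡ 67^2 = 4489 ≡ 39 (mod 89)
70^2048 ≡ 39^2 = 1521 ≡ 8 (mod 89)
70^2259 = 70^2048 × 70^128 × 70^64 × 70^16 × 70^2 × 70^1 ≡ 8 × 32 × 78 × 4 × 5 × 70 (mod 89).
Accumulate the product:
8 × 32 = 256 ≡ 78
78 × 78 = 6084 ≡ 32
32 × 4 = 128 ≡ 39
39 × 5 = 195 ≡ 17
17 × 70 = 1190 ≡ 33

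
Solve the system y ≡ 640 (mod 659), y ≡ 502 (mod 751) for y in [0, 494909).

249083

659⁻¹ mod 751: 659*351 ≡ 1 (mod 751), so 659⁻¹ ≡ 351.
y = 640 + 659*((502 − 640)*351 mod 751) = 640 + 659*377 = 249083.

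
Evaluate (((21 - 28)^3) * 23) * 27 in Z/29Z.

21 - 28 = -7 ≡ 22 (mod 29)
(22)^3 ≡ 5 (mod 29)
5 * 23 = 115 ≡ 28 (mod 29)
28 * 27 = 756 ≡ 2 (mod 29)

2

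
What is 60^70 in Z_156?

12

70 in binary is 1000110, i.e. 70 = 64 + 4 + 2.
60^1 ≡ 60 (mod 156)
60^2 ≡ 60^2 = 3600 ≡ 12 (mod 156)
60^4 ≡ 12^2 = 144 (mod 156)
60^8 ≡ 144^2 = 20736 ≡ 144 (mod 156)
60^16 ≡ 144^2 = 20736 ≡ 144 (mod 156)
60^32 ≡ 144^2 = 20736 ≡ 144 (mod 156)
60^64 ≡ 144^2 = 20736 ≡ 144 (mod 156)
60^70 = 60^64 · 60^4 · 60^2 ≡ 144 · 144 · 12 (mod 156).
Accumulate the product:
144 · 144 = 20736 ≡ 144
144 · 12 = 1728 ≡ 12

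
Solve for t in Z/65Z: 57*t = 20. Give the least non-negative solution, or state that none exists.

gcd(57, 65) = 1, so a unique solution mod 65 exists.
57⁻¹ ≡ 8 (mod 65).
t ≡ 8*20 ≡ 30 (mod 65).

30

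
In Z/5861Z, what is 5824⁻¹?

792

5861 = 1·5824 + 37
5824 = 157·37 + 15
37 = 2·15 + 7
15 = 2·7 + 1
7 = 7·1 + 0
gcd(5824, 5861) = 1, so the inverse exists.
Bézout: 1 = −787·5861 + 792·5824.
So 5824⁻¹ ≡ 792 (mod 5861).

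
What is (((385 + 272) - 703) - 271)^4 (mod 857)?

408

385 + 272 = 657
657 - 703 = -46 ≡ 811 (mod 857)
811 - 271 = 540
(540)^4 ≡ 408 (mod 857)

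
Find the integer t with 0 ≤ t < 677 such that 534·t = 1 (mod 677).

By the extended Euclidean algorithm:
677 = 1×534 + 143
534 = 3×143 + 105
143 = 1×105 + 38
105 = 2×38 + 29
38 = 1×29 + 9
29 = 3×9 + 2
9 = 4×2 + 1
2 = 2×1 + 0
gcd(534, 677) = 1, so the inverse exists.
Back-substitute for 1:
1 = 1×9 − 4×2
  = −4×29 + 13×9
  = 13×38 − 17×29
  = −17×105 + 47×38
  = 47×143 − 64×105
  = −64×534 + 239×143
  = 239×677 − 303×534
So 534⁻¹ ≡ −303 ≡ 374 (mod 677).

374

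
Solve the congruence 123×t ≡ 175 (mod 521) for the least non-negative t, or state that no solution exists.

425

gcd(123, 521) = 1, so a unique solution mod 521 exists.
123⁻¹ ≡ 449 (mod 521).
t ≡ 449×175 ≡ 425 (mod 521).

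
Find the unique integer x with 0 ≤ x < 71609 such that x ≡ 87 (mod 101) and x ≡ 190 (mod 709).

71090

101⁻¹ mod 709: 101*351 ≡ 1 (mod 709), so 101⁻¹ ≡ 351.
x = 87 + 101*((190 − 87)*351 mod 709) = 87 + 101*703 = 71090.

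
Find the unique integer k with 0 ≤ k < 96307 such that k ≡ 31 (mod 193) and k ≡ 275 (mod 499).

193⁻¹ mod 499: 193*393 ≡ 1 (mod 499), so 193⁻¹ ≡ 393.
k = 31 + 193*((275 − 31)*393 mod 499) = 31 + 193*84 = 16243.

16243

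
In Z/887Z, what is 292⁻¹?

887 = 3×292 + 11
292 = 26×11 + 6
11 = 1×6 + 5
6 = 1×5 + 1
5 = 5×1 + 0
gcd(292, 887) = 1, so the inverse exists.
Back-substitute for 1:
1 = 1×6 − 1×5
  = −1×11 + 2×6
  = 2×292 − 53×11
  = −53×887 + 161×292
So 292⁻¹ ≡ 161 (mod 887).

161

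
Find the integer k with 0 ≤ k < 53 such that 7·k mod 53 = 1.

38

53 = 7*7 + 4
7 = 1*4 + 3
4 = 1*3 + 1
3 = 3*1 + 0
gcd(7, 53) = 1, so the inverse exists.
Back-substitute for 1:
1 = 1*4 − 1*3
  = −1*7 + 2*4
  = 2*53 − 15*7
So 7⁻¹ ≡ −15 ≡ 38 (mod 53).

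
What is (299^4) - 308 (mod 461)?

(299)^4 ≡ 167 (mod 461)
167 - 308 = -141 ≡ 320 (mod 461)

320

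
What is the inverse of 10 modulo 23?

7

Run the extended Euclidean algorithm:
23 = 2·10 + 3
10 = 3·3 + 1
3 = 3·1 + 0
gcd(10, 23) = 1, so the inverse exists.
Back-substitute for 1:
1 = 1·10 − 3·3
  = −3·23 + 7·10
So 10⁻¹ ≡ 7 (mod 23).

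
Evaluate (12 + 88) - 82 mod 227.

18

12 + 88 = 100
100 - 82 = 18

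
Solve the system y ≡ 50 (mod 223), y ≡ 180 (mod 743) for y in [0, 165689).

223⁻¹ mod 743: 223·10 ≡ 1 (mod 743), so 223⁻¹ ≡ 10.
y = 50 + 223·((180 − 50)·10 mod 743) = 50 + 223·557 = 124261.
Check: 124261 mod 223 = 50, 124261 mod 743 = 180. ✓

124261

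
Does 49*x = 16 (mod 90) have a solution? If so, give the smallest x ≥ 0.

gcd(49, 90) = 1, so a unique solution mod 90 exists.
49⁻¹ ≡ 79 (mod 90).
x ≡ 79*16 ≡ 4 (mod 90).

4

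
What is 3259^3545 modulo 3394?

3545 in binary is 110111011001, i.e. 3545 = 2048 + 1024 + 256 + 128 + 64 + 16 + 8 + 1.
3259^1 ≡ 3259 (mod 3394)
3259^2 ≡ 3259^2 = 10621081 ≡ 1255 (mod 3394)
3259^4 ≡ 1255^2 = 1575025 ≡ 209 (mod 3394)
3259^8 ≡ 209^2 = 43681 ≡ 2953 (mod 3394)
3259^16 ≡ 2953^2 = 8720209 ≡ 1023 (mod 3394)
3259^32 ≡ 1023^2 = 1046529 ≡ 1177 (mod 3394)
3259^64 ≡ 1177^2 = 1385329 ≡ 577 (mod 3394)
3259^128 ≡ 577^2 = 332929 ≡ 317 (mod 3394)
3259^256 ≡ 317^2 = 100489 ≡ 2063 (mod 3394)
3259^512 ≡ 2063^2 = 4255969 ≡ 3287 (mod 3394)
3259^1024 ≡ 3287^2 = 10804369 ≡ 1267 (mod 3394)
3259^2048 ≡ 1267^2 = 1605289 ≡ 3321 (mod 3394)
3259^3545 = 3259^2048 * 3259^1024 * 3259^256 * 3259^128 * 3259^64 * 3259^16 * 3259^8 * 3259^1 ≡ 3321 * 1267 * 2063 * 317 * 577 * 1023 * 2953 * 3259 (mod 3394).
Accumulate the product:
3321 * 1267 = 4207707 ≡ 2541
2541 * 2063 = 5242083 ≡ 1747
1747 * 317 = 553799 ≡ 577
577 * 577 = 332929 ≡ 317
317 * 1023 = 324291 ≡ 1861
1861 * 2953 = 5495533 ≡ 647
647 * 3259 = 2108573 ≡ 899

899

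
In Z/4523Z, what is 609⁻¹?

4523 = 7*609 + 260
609 = 2*260 + 89
260 = 2*89 + 82
89 = 1*82 + 7
82 = 11*7 + 5
7 = 1*5 + 2
5 = 2*2 + 1
2 = 2*1 + 0
gcd(609, 4523) = 1, so the inverse exists.
Back-substitute for 1:
1 = 1*5 − 2*2
  = −2*7 + 3*5
  = 3*82 − 35*7
  = −35*89 + 38*82
  = 38*260 − 111*89
  = −111*609 + 260*260
  = 260*4523 − 1931*609
So 609⁻¹ ≡ −1931 ≡ 2592 (mod 4523).

2592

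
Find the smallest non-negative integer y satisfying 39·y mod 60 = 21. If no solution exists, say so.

gcd(39, 60) = 3, and 3 | 21, so solutions exist.
Divide through by 3: 13·y ≡ 7 mod 20.
13⁻¹ ≡ 17 (mod 20).
y ≡ 17·7 ≡ 19 (mod 20).
The smallest non-negative solution is y = 19.

19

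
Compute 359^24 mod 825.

By square-and-multiply:
24 in binary is 11000, i.e. 24 = 16 + 8.
359^1 ≡ 359 (mod 825)
359^2 ≡ 359^2 = 128881 ≡ 181 (mod 825)
359^4 ≡ 181^2 = 32761 ≡ 586 (mod 825)
359^8 ≡ 586^2 = 343396 ≡ 196 (mod 825)
359^16 ≡ 196^2 = 38416 ≡ 466 (mod 825)
359^24 = 359^16 · 359^8 ≡ 466 · 196 (mod 825).
466 · 196 = 91336 ≡ 586 (mod 825).

586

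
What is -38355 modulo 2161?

-38355 = -18×2161 + 543, so -38355 ≡ 543 (mod 2161).

543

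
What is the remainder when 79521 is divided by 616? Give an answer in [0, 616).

57

79521 = 129*616 + 57, so 79521 ≡ 57 (mod 616).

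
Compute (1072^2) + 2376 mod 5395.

2425

(1072)^2 ≡ 49 (mod 5395)
49 + 2376 = 2425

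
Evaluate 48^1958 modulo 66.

42

48^1 ≡ 48 (mod 66)
48^2 ≡ 48^2 = 2304 ≡ 60 (mod 66)
48^4 ≡ 60^2 = 3600 ≡ 36 (mod 66)
48^8 ≡ 36^2 = 1296 ≡ 42 (mod 66)
48^16 ≡ 42^2 = 1764 ≡ 48 (mod 66)
48^32 ≡ 48^2 = 2304 ≡ 60 (mod 66)
48^64 ≡ 60^2 = 3600 ≡ 36 (mod 66)
48^128 ≡ 36^2 = 1296 ≡ 42 (mod 66)
48^256 ≡ 42^2 = 1764 ≡ 48 (mod 66)
48^512 ≡ 48^2 = 2304 ≡ 60 (mod 66)
48^1024 ≡ 60^2 = 3600 ≡ 36 (mod 66)
48^1958 = 48^1024 · 48^512 · 48^256 · 48^128 · 48^32 · 48^4 · 48^2 ≡ 36 · 60 · 48 · 42 · 60 · 36 · 60 (mod 66).
Accumulate the product:
36 · 60 = 2160 ≡ 48
48 · 48 = 2304 ≡ 60
60 · 42 = 2520 ≡ 12
12 · 60 = 720 ≡ 60
60 · 36 = 2160 ≡ 48
48 · 60 = 2880 ≡ 42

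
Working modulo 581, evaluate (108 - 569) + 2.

122

108 - 569 = -461 ≡ 120 (mod 581)
120 + 2 = 122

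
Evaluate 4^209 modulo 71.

18

Compute successive squares:
209 in binary is 11010001, i.e. 209 = 128 + 64 + 16 + 1.
4^1 ≡ 4 (mod 71)
4^2 ≡ 4^2 = 16 (mod 71)
4^4 ≡ 16^2 = 256 ≡ 43 (mod 71)
4^8 ≡ 43^2 = 1849 ≡ 3 (mod 71)
4^16 ≡ 3^2 = 9 (mod 71)
4^32 ≡ 9^2 = 81 ≡ 10 (mod 71)
4^64 ≡ 10^2 = 100 ≡ 29 (mod 71)
4^128 ≡ 29^2 = 841 ≡ 60 (mod 71)
4^209 = 4^128 * 4^64 * 4^16 * 4^1 ≡ 60 * 29 * 9 * 4 (mod 71).
Accumulate the product:
60 * 29 = 1740 ≡ 36
36 * 9 = 324 ≡ 40
40 * 4 = 160 ≡ 18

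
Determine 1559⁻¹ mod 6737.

6737 = 4*1559 + 501
1559 = 3*501 + 56
501 = 8*56 + 53
56 = 1*53 + 3
53 = 17*3 + 2
3 = 1*2 + 1
2 = 2*1 + 0
gcd(1559, 6737) = 1, so the inverse exists.
Back-substitute for 1:
1 = 1*3 − 1*2
  = −1*53 + 18*3
  = 18*56 − 19*53
  = −19*501 + 170*56
  = 170*1559 − 529*501
  = −529*6737 + 2286*1559
So 1559⁻¹ ≡ 2286 (mod 6737).

2286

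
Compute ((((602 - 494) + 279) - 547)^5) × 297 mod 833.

602 - 494 = 108
108 + 279 = 387
387 - 547 = -160 ≡ 673 (mod 833)
(673)^5 ≡ 176 (mod 833)
176 × 297 = 52272 ≡ 626 (mod 833)

626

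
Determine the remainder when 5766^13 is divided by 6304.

448

Using repeated squaring:
13 in binary is 1101, i.e. 13 = 8 + 4 + 1.
5766^1 ≡ 5766 (mod 6304)
5766^2 ≡ 5766^2 = 33246756 ≡ 5764 (mod 6304)
5766^4 ≡ 5764^2 = 33223696 ≡ 1616 (mod 6304)
5766^8 ≡ 1616^2 = 2611456 ≡ 1600 (mod 6304)
5766^13 = 5766^8 × 5766^4 × 5766^1 ≡ 1600 × 1616 × 5766 (mod 6304).
Accumulate the product:
1600 × 1616 = 2585600 ≡ 960
960 × 5766 = 5535360 ≡ 448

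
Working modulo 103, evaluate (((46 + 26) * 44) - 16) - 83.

46 + 26 = 72
72 * 44 = 3168 ≡ 78 (mod 103)
78 - 16 = 62
62 - 83 = -21 ≡ 82 (mod 103)

82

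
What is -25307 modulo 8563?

-25307 = -3*8563 + 382, so -25307 ≡ 382 (mod 8563).

382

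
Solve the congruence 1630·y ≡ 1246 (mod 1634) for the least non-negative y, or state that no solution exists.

gcd(1630, 1634) = 2, and 2 | 1246, so solutions exist.
Divide through by 2: 815·y = 623 (mod 817).
815⁻¹ ≡ 408 (mod 817).
y ≡ 408·623 ≡ 97 (mod 817).
The smallest non-negative solution is y = 97.

97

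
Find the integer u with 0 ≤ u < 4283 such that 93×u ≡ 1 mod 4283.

1704

4283 = 46×93 + 5
93 = 18×5 + 3
5 = 1×3 + 2
3 = 1×2 + 1
2 = 2×1 + 0
gcd(93, 4283) = 1, so the inverse exists.
Bézout: 1 = −37×4283 + 1704×93.
So 93⁻¹ ≡ 1704 (mod 4283).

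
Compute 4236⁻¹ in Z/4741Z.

4741 = 1*4236 + 505
4236 = 8*505 + 196
505 = 2*196 + 113
196 = 1*113 + 83
113 = 1*83 + 30
83 = 2*30 + 23
30 = 1*23 + 7
23 = 3*7 + 2
7 = 3*2 + 1
2 = 2*1 + 0
gcd(4236, 4741) = 1, so the inverse exists.
Back-substitute for 1:
1 = 1*7 − 3*2
  = −3*23 + 10*7
  = 10*30 − 13*23
  = −13*83 + 36*30
  = 36*113 − 49*83
  = −49*196 + 85*113
  = 85*505 − 219*196
  = −219*4236 + 1837*505
  = 1837*4741 − 2056*4236
So 4236⁻¹ ≡ −2056 ≡ 2685 (mod 4741).

2685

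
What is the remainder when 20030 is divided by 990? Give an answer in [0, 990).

20030 = 20×990 + 230, so 20030 ≡ 230 (mod 990).

230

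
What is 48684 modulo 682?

48684 = 71*682 + 262, so 48684 ≡ 262 (mod 682).

262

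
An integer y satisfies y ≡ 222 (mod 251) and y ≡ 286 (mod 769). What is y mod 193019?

251⁻¹ mod 769: 251·144 ≡ 1 (mod 769), so 251⁻¹ ≡ 144.
y = 222 + 251·((286 − 222)·144 mod 769) = 222 + 251·757 = 190229.
Check: 190229 mod 251 = 222, 190229 mod 769 = 286. ✓

190229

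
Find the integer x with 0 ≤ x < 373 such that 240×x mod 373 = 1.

By the extended Euclidean algorithm:
373 = 1×240 + 133
240 = 1×133 + 107
133 = 1×107 + 26
107 = 4×26 + 3
26 = 8×3 + 2
3 = 1×2 + 1
2 = 2×1 + 0
gcd(240, 373) = 1, so the inverse exists.
Bézout: 1 = −83×373 + 129×240.
So 240⁻¹ ≡ 129 (mod 373).

129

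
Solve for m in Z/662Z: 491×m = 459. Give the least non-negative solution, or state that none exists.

gcd(491, 662) = 1, so a unique solution mod 662 exists.
491⁻¹ ≡ 391 (mod 662).
m ≡ 391×459 ≡ 67 (mod 662).

67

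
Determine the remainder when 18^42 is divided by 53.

Using repeated squaring:
42 in binary is 101010, i.e. 42 = 32 + 8 + 2.
18^1 ≡ 18 (mod 53)
18^2 ≡ 18^2 = 324 ≡ 6 (mod 53)
18^4 ≡ 6^2 = 36 (mod 53)
18^8 ≡ 36^2 = 1296 ≡ 24 (mod 53)
18^16 ≡ 24^2 = 576 ≡ 46 (mod 53)
18^32 ≡ 46^2 = 2116 ≡ 49 (mod 53)
18^42 = 18^32 * 18^8 * 18^2 ≡ 49 * 24 * 6 (mod 53).
Accumulate the product:
49 * 24 = 1176 ≡ 10
10 * 6 = 60 ≡ 7

7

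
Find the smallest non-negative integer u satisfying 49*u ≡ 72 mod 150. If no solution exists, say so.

78

gcd(49, 150) = 1, so a unique solution mod 150 exists.
49⁻¹ ≡ 49 (mod 150).
u ≡ 49*72 ≡ 78 (mod 150).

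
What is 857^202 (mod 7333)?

202 in binary is 11001010, i.e. 202 = 128 + 64 + 8 + 2.
857^1 ≡ 857 (mod 7333)
857^2 ≡ 857^2 = 734449 ≡ 1149 (mod 7333)
857^4 ≡ 1149^2 = 1320201 ≡ 261 (mod 7333)
857^8 ≡ 261^2 = 68121 ≡ 2124 (mod 7333)
857^16 ≡ 2124^2 = 4511376 ≡ 1581 (mod 7333)
857^32 ≡ 1581^2 = 2499561 ≡ 6341 (mod 7333)
857^64 ≡ 6341^2 = 40208281 ≡ 1442 (mod 7333)
857^128 ≡ 1442^2 = 2079364 ≡ 4125 (mod 7333)
857^202 = 857^128 * 857^64 * 857^8 * 857^2 ≡ 4125 * 1442 * 2124 * 1149 (mod 7333).
Accumulate the product:
4125 * 1442 = 5948250 ≡ 1187
1187 * 2124 = 2521188 ≡ 5969
5969 * 1149 = 6858381 ≡ 2026

2026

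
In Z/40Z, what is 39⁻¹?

Apply the Euclidean algorithm and back-substitute:
40 = 1×39 + 1
39 = 39×1 + 0
gcd(39, 40) = 1, so the inverse exists.
Back-substitute for 1:
1 = 1×40 − 1×39
So 39⁻¹ ≡ −1 ≡ 39 (mod 40).

39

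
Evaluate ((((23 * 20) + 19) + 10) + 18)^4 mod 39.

23 * 20 = 460 ≡ 31 (mod 39)
31 + 19 = 50 ≡ 11 (mod 39)
11 + 10 = 21
21 + 18 = 39 ≡ 0 (mod 39)
(0)^4 ≡ 0 (mod 39)

0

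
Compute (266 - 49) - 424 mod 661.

454

266 - 49 = 217
217 - 424 = -207 ≡ 454 (mod 661)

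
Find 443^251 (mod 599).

230

By square-and-multiply:
251 in binary is 11111011, i.e. 251 = 128 + 64 + 32 + 16 + 8 + 2 + 1.
443^1 ≡ 443 (mod 599)
443^2 ≡ 443^2 = 196249 ≡ 376 (mod 599)
443^4 ≡ 376^2 = 141376 ≡ 12 (mod 599)
443^8 ≡ 12^2 = 144 (mod 599)
443^16 ≡ 144^2 = 20736 ≡ 370 (mod 599)
443^32 ≡ 370^2 = 136900 ≡ 328 (mod 599)
443^64 ≡ 328^2 = 107584 ≡ 363 (mod 599)
443^128 ≡ 363^2 = 131769 ≡ 588 (mod 599)
443^251 = 443^128 · 443^64 · 443^32 · 443^16 · 443^8 · 443^2 · 443^1 ≡ 588 · 363 · 328 · 370 · 144 · 376 · 443 (mod 599).
Accumulate the product:
588 · 363 = 213444 ≡ 200
200 · 328 = 65600 ≡ 309
309 · 370 = 114330 ≡ 520
520 · 144 = 74880 ≡ 5
5 · 376 = 1880 ≡ 83
83 · 443 = 36769 ≡ 230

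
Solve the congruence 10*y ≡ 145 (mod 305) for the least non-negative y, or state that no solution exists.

45

gcd(10, 305) = 5, and 5 | 145, so solutions exist.
Divide through by 5: 2*y ≡ 29 mod 61.
2⁻¹ ≡ 31 (mod 61).
y ≡ 31*29 ≡ 45 (mod 61).
The smallest non-negative solution is y = 45.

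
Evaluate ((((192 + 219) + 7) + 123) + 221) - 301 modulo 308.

153

192 + 219 = 411 ≡ 103 (mod 308)
103 + 7 = 110
110 + 123 = 233
233 + 221 = 454 ≡ 146 (mod 308)
146 - 301 = -155 ≡ 153 (mod 308)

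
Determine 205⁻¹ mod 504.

504 = 2×205 + 94
205 = 2×94 + 17
94 = 5×17 + 9
17 = 1×9 + 8
9 = 1×8 + 1
8 = 8×1 + 0
gcd(205, 504) = 1, so the inverse exists.
Bézout: 1 = 24×504 − 59×205.
So 205⁻¹ ≡ −59 ≡ 445 (mod 504).

445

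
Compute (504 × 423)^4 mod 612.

504 × 423 = 213192 ≡ 216 (mod 612)
(216)^4 ≡ 540 (mod 612)

540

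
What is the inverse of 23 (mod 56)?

39

Apply the Euclidean algorithm and back-substitute:
56 = 2×23 + 10
23 = 2×10 + 3
10 = 3×3 + 1
3 = 3×1 + 0
gcd(23, 56) = 1, so the inverse exists.
Bézout: 1 = 7×56 − 17×23.
So 23⁻¹ ≡ −17 ≡ 39 (mod 56).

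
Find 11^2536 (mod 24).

2536 in binary is 100111101000, i.e. 2536 = 2048 + 256 + 128 + 64 + 32 + 8.
11^1 ≡ 11 (mod 24)
11^2 ≡ 11^2 = 121 ≡ 1 (mod 24)
11^4 ≡ 1^2 = 1 (mod 24)
11^8 ≡ 1^2 = 1 (mod 24)
11^16 ≡ 1^2 = 1 (mod 24)
11^32 ≡ 1^2 = 1 (mod 24)
11^64 ≡ 1^2 = 1 (mod 24)
11^128 ≡ 1^2 = 1 (mod 24)
11^256 ≡ 1^2 = 1 (mod 24)
11^512 ≡ 1^2 = 1 (mod 24)
11^1024 ≡ 1^2 = 1 (mod 24)
11^2048 ≡ 1^2 = 1 (mod 24)
11^2536 = 11^2048 · 11^256 · 11^128 · 11^64 · 11^32 · 11^8 ≡ 1 · 1 · 1 · 1 · 1 · 1 (mod 24).
Accumulate the product:
1 · 1 = 1
1 · 1 = 1
1 · 1 = 1
1 · 1 = 1
1 · 1 = 1

1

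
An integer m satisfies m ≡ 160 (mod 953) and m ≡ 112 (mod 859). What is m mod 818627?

953⁻¹ mod 859: 953·594 ≡ 1 (mod 859), so 953⁻¹ ≡ 594.
m = 160 + 953·((112 − 160)·594 mod 859) = 160 + 953·694 = 661542.
Check: 661542 mod 953 = 160, 661542 mod 859 = 112. ✓

661542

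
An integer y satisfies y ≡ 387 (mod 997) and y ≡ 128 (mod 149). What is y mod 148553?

119030

997⁻¹ mod 149: 997·68 ≡ 1 (mod 149), so 997⁻¹ ≡ 68.
y = 387 + 997·((128 − 387)·68 mod 149) = 387 + 997·119 = 119030.
Check: 119030 mod 997 = 387, 119030 mod 149 = 128. ✓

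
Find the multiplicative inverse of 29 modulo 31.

31 = 1×29 + 2
29 = 14×2 + 1
2 = 2×1 + 0
gcd(29, 31) = 1, so the inverse exists.
Back-substitute for 1:
1 = 1×29 − 14×2
  = −14×31 + 15×29
So 29⁻¹ ≡ 15 (mod 31).

15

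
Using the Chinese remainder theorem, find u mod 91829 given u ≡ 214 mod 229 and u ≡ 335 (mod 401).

229⁻¹ mod 401: 229*394 ≡ 1 (mod 401), so 229⁻¹ ≡ 394.
u = 214 + 229*((335 − 214)*394 mod 401) = 214 + 229*356 = 81738.
Check: 81738 mod 229 = 214, 81738 mod 401 = 335. ✓

81738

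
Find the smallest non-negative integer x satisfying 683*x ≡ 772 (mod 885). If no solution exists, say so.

gcd(683, 885) = 1, so a unique solution mod 885 exists.
683⁻¹ ≡ 92 (mod 885).
x ≡ 92*772 ≡ 224 (mod 885).

224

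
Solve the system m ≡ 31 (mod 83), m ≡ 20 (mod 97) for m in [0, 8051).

83⁻¹ mod 97: 83·90 ≡ 1 (mod 97), so 83⁻¹ ≡ 90.
m = 31 + 83·((20 − 31)·90 mod 97) = 31 + 83·77 = 6422.

6422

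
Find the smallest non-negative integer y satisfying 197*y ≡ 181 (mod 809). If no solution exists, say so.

736

gcd(197, 809) = 1, so a unique solution mod 809 exists.
197⁻¹ ≡ 308 (mod 809).
y ≡ 308*181 ≡ 736 (mod 809).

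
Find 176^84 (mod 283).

By square-and-multiply:
84 in binary is 1010100, i.e. 84 = 64 + 16 + 4.
176^1 ≡ 176 (mod 283)
176^2 ≡ 176^2 = 30976 ≡ 129 (mod 283)
176^4 ≡ 129^2 = 16641 ≡ 227 (mod 283)
176^8 ≡ 227^2 = 51529 ≡ 23 (mod 283)
176^16 ≡ 23^2 = 529 ≡ 246 (mod 283)
176^32 ≡ 246^2 = 60516 ≡ 237 (mod 283)
176^64 ≡ 237^2 = 56169 ≡ 135 (mod 283)
176^84 = 176^64 · 176^16 · 176^4 ≡ 135 · 246 · 227 (mod 283).
Accumulate the product:
135 · 246 = 33210 ≡ 99
99 · 227 = 22473 ≡ 116

116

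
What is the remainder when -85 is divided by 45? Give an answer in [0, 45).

-85 = -2×45 + 5, so -85 ≡ 5 (mod 45).

5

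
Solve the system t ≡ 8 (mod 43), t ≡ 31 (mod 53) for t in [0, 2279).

43⁻¹ mod 53: 43·37 ≡ 1 (mod 53), so 43⁻¹ ≡ 37.
t = 8 + 43·((31 − 8)·37 mod 53) = 8 + 43·3 = 137.

137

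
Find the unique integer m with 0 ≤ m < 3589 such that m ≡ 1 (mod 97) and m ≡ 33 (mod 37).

97⁻¹ mod 37: 97*29 ≡ 1 (mod 37), so 97⁻¹ ≡ 29.
m = 1 + 97*((33 − 1)*29 mod 37) = 1 + 97*3 = 292.

292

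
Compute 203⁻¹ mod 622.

239

Run the extended Euclidean algorithm:
622 = 3*203 + 13
203 = 15*13 + 8
13 = 1*8 + 5
8 = 1*5 + 3
5 = 1*3 + 2
3 = 1*2 + 1
2 = 2*1 + 0
gcd(203, 622) = 1, so the inverse exists.
Back-substitute for 1:
1 = 1*3 − 1*2
  = −1*5 + 2*3
  = 2*8 − 3*5
  = −3*13 + 5*8
  = 5*203 − 78*13
  = −78*622 + 239*203
So 203⁻¹ ≡ 239 (mod 622).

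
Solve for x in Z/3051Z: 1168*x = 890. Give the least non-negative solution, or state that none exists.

gcd(1168, 3051) = 1, so a unique solution mod 3051 exists.
1168⁻¹ ≡ 1246 (mod 3051).
x ≡ 1246*890 ≡ 1427 (mod 3051).

1427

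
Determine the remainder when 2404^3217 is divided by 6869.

Compute successive squares:
3217 in binary is 110010010001, i.e. 3217 = 2048 + 1024 + 128 + 16 + 1.
2404^1 ≡ 2404 (mod 6869)
2404^2 ≡ 2404^2 = 5779216 ≡ 2387 (mod 6869)
2404^4 ≡ 2387^2 = 5697769 ≡ 3368 (mod 6869)
2404^8 ≡ 3368^2 = 11343424 ≡ 2705 (mod 6869)
2404^16 ≡ 2705^2 = 7317025 ≡ 1540 (mod 6869)
2404^32 ≡ 1540^2 = 2371600 ≡ 1795 (mod 6869)
2404^64 ≡ 1795^2 = 3222025 ≡ 464 (mod 6869)
2404^128 ≡ 464^2 = 215296 ≡ 2357 (mod 6869)
2404^256 ≡ 2357^2 = 5555449 ≡ 5297 (mod 6869)
2404^512 ≡ 5297^2 = 28058209 ≡ 5213 (mod 6869)
2404^1024 ≡ 5213^2 = 27175369 ≡ 1605 (mod 6869)
2404^2048 ≡ 1605^2 = 2576025 ≡ 150 (mod 6869)
2404^3217 = 2404^2048 * 2404^1024 * 2404^128 * 2404^16 * 2404^1 ≡ 150 * 1605 * 2357 * 1540 * 2404 (mod 6869).
Accumulate the product:
150 * 1605 = 240750 ≡ 335
335 * 2357 = 789595 ≡ 6529
6529 * 1540 = 10054660 ≡ 5313
5313 * 2404 = 12772452 ≡ 2981

2981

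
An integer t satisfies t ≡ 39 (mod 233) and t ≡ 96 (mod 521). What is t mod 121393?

74599

233⁻¹ mod 521: 233×161 ≡ 1 (mod 521), so 233⁻¹ ≡ 161.
t = 39 + 233×((96 − 39)×161 mod 521) = 39 + 233×320 = 74599.
Check: 74599 mod 233 = 39, 74599 mod 521 = 96. ✓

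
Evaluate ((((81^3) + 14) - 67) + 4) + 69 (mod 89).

42

(81)^3 ≡ 22 (mod 89)
22 + 14 = 36
36 - 67 = -31 ≡ 58 (mod 89)
58 + 4 = 62
62 + 69 = 131 ≡ 42 (mod 89)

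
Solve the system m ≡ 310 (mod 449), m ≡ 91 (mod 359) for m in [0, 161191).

449⁻¹ mod 359: 449*4 ≡ 1 (mod 359), so 449⁻¹ ≡ 4.
m = 310 + 449*((91 − 310)*4 mod 359) = 310 + 449*201 = 90559.
Check: 90559 mod 449 = 310, 90559 mod 359 = 91. ✓

90559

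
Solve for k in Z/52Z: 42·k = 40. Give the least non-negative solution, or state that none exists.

gcd(42, 52) = 2, and 2 | 40, so solutions exist.
Divide through by 2: 21·k ≡ 20 (mod 26).
21⁻¹ ≡ 5 (mod 26).
k ≡ 5·20 ≡ 22 (mod 26).
The smallest non-negative solution is k = 22.

22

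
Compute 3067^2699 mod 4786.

4163

Compute successive squares:
3067^1 ≡ 3067 (mod 4786)
3067^2 ≡ 3067^2 = 9406489 ≡ 1999 (mod 4786)
3067^4 ≡ 1999^2 = 3996001 ≡ 4477 (mod 4786)
3067^8 ≡ 4477^2 = 20043529 ≡ 4547 (mod 4786)
3067^16 ≡ 4547^2 = 20675209 ≡ 4475 (mod 4786)
3067^32 ≡ 4475^2 = 20025625 ≡ 1001 (mod 4786)
3067^64 ≡ 1001^2 = 1002001 ≡ 1727 (mod 4786)
3067^128 ≡ 1727^2 = 2982529 ≡ 851 (mod 4786)
3067^256 ≡ 851^2 = 724201 ≡ 1515 (mod 4786)
3067^512 ≡ 1515^2 = 2295225 ≡ 2731 (mod 4786)
3067^1024 ≡ 2731^2 = 7458361 ≡ 1773 (mod 4786)
3067^2048 ≡ 1773^2 = 3143529 ≡ 3913 (mod 4786)
3067^2699 = 3067^2048 * 3067^512 * 3067^128 * 3067^8 * 3067^2 * 3067^1 ≡ 3913 * 2731 * 851 * 4547 * 1999 * 3067 (mod 4786).
Accumulate the product:
3913 * 2731 = 10686403 ≡ 4051
4051 * 851 = 3447401 ≡ 1481
1481 * 4547 = 6734107 ≡ 205
205 * 1999 = 409795 ≡ 2985
2985 * 3067 = 9154995 ≡ 4163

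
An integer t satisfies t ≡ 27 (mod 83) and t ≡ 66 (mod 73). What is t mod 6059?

4592

83⁻¹ mod 73: 83*22 ≡ 1 (mod 73), so 83⁻¹ ≡ 22.
t = 27 + 83*((66 − 27)*22 mod 73) = 27 + 83*55 = 4592.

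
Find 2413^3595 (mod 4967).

Compute successive squares:
3595 in binary is 111000001011, i.e. 3595 = 2048 + 1024 + 512 + 8 + 2 + 1.
2413^1 ≡ 2413 (mod 4967)
2413^2 ≡ 2413^2 = 5822569 ≡ 1245 (mod 4967)
2413^4 ≡ 1245^2 = 1550025 ≡ 321 (mod 4967)
2413^8 ≡ 321^2 = 103041 ≡ 3701 (mod 4967)
2413^16 ≡ 3701^2 = 13697401 ≡ 3382 (mod 4967)
2413^32 ≡ 3382^2 = 11437924 ≡ 3890 (mod 4967)
2413^64 ≡ 3890^2 = 15132100 ≡ 2618 (mod 4967)
2413^128 ≡ 2618^2 = 6853924 ≡ 4431 (mod 4967)
2413^256 ≡ 4431^2 = 19633761 ≡ 4177 (mod 4967)
2413^512 ≡ 4177^2 = 17447329 ≡ 3225 (mod 4967)
2413^1024 ≡ 3225^2 = 10400625 ≡ 4694 (mod 4967)
2413^2048 ≡ 4694^2 = 22033636 ≡ 24 (mod 4967)
2413^3595 = 2413^2048 · 2413^1024 · 2413^512 · 2413^8 · 2413^2 · 2413^1 ≡ 24 · 4694 · 3225 · 3701 · 1245 · 2413 (mod 4967).
Accumulate the product:
24 · 4694 = 112656 ≡ 3382
3382 · 3225 = 10906950 ≡ 4385
4385 · 3701 = 16228885 ≡ 1696
1696 · 1245 = 2111520 ≡ 545
545 · 2413 = 1315085 ≡ 3797

3797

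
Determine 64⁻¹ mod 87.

Run the extended Euclidean algorithm:
87 = 1×64 + 23
64 = 2×23 + 18
23 = 1×18 + 5
18 = 3×5 + 3
5 = 1×3 + 2
3 = 1×2 + 1
2 = 2×1 + 0
gcd(64, 87) = 1, so the inverse exists.
Back-substitute for 1:
1 = 1×3 − 1×2
  = −1×5 + 2×3
  = 2×18 − 7×5
  = −7×23 + 9×18
  = 9×64 − 25×23
  = −25×87 + 34×64
So 64⁻¹ ≡ 34 (mod 87).

34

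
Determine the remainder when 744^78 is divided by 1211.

1156

By square-and-multiply:
78 in binary is 1001110, i.e. 78 = 64 + 8 + 4 + 2.
744^1 ≡ 744 (mod 1211)
744^2 ≡ 744^2 = 553536 ≡ 109 (mod 1211)
744^4 ≡ 109^2 = 11881 ≡ 982 (mod 1211)
744^8 ≡ 982^2 = 964324 ≡ 368 (mod 1211)
744^16 ≡ 368^2 = 135424 ≡ 1003 (mod 1211)
744^32 ≡ 1003^2 = 1006009 ≡ 879 (mod 1211)
744^64 ≡ 879^2 = 772641 ≡ 23 (mod 1211)
744^78 = 744^64 * 744^8 * 744^4 * 744^2 ≡ 23 * 368 * 982 * 109 (mod 1211).
Accumulate the product:
23 * 368 = 8464 ≡ 1198
1198 * 982 = 1176436 ≡ 555
555 * 109 = 60495 ≡ 1156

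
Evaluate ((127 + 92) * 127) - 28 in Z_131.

13

127 + 92 = 219 ≡ 88 (mod 131)
88 * 127 = 11176 ≡ 41 (mod 131)
41 - 28 = 13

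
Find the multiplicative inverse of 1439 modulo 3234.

863

Apply the Euclidean algorithm and back-substitute:
3234 = 2×1439 + 356
1439 = 4×356 + 15
356 = 23×15 + 11
15 = 1×11 + 4
11 = 2×4 + 3
4 = 1×3 + 1
3 = 3×1 + 0
gcd(1439, 3234) = 1, so the inverse exists.
Bézout: 1 = −384×3234 + 863×1439.
So 1439⁻¹ ≡ 863 (mod 3234).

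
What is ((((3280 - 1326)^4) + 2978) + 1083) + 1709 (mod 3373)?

3280 - 1326 = 1954
(1954)^4 ≡ 908 (mod 3373)
908 + 2978 = 3886 ≡ 513 (mod 3373)
513 + 1083 = 1596
1596 + 1709 = 3305

3305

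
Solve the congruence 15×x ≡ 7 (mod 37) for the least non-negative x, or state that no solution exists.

35

gcd(15, 37) = 1, so a unique solution mod 37 exists.
15⁻¹ ≡ 5 (mod 37).
x ≡ 5×7 ≡ 35 (mod 37).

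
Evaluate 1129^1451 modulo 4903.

By square-and-multiply:
1451 in binary is 10110101011, i.e. 1451 = 1024 + 256 + 128 + 32 + 8 + 2 + 1.
1129^1 ≡ 1129 (mod 4903)
1129^2 ≡ 1129^2 = 1274641 ≡ 4764 (mod 4903)
1129^4 ≡ 4764^2 = 22695696 ≡ 4612 (mod 4903)
1129^8 ≡ 4612^2 = 21270544 ≡ 1330 (mod 4903)
1129^16 ≡ 1330^2 = 1768900 ≡ 3820 (mod 4903)
1129^32 ≡ 3820^2 = 14592400 ≡ 1072 (mod 4903)
1129^64 ≡ 1072^2 = 1149184 ≡ 1882 (mod 4903)
1129^128 ≡ 1882^2 = 3541924 ≡ 1958 (mod 4903)
1129^256 ≡ 1958^2 = 3833764 ≡ 4521 (mod 4903)
1129^512 ≡ 4521^2 = 20439441 ≡ 3737 (mod 4903)
1129^1024 ≡ 3737^2 = 13965169 ≡ 1425 (mod 4903)
1129^1451 = 1129^1024 · 1129^256 · 1129^128 · 1129^32 · 1129^8 · 1129^2 · 1129^1 ≡ 1425 · 4521 · 1958 · 1072 · 1330 · 4764 · 1129 (mod 4903).
Accumulate the product:
1425 · 4521 = 6442425 ≡ 4786
4786 · 1958 = 9370988 ≡ 1355
1355 · 1072 = 1452560 ≡ 1272
1272 · 1330 = 1691760 ≡ 225
225 · 4764 = 1071900 ≡ 3046
3046 · 1129 = 3438934 ≡ 1931

1931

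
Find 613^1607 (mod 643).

257

1607 in binary is 11001000111, i.e. 1607 = 1024 + 512 + 64 + 4 + 2 + 1.
613^1 ≡ 613 (mod 643)
613^2 ≡ 613^2 = 375769 ≡ 257 (mod 643)
613^4 ≡ 257^2 = 66049 ≡ 463 (mod 643)
613^8 ≡ 463^2 = 214369 ≡ 250 (mod 643)
613^16 ≡ 250^2 = 62500 ≡ 129 (mod 643)
613^32 ≡ 129^2 = 16641 ≡ 566 (mod 643)
613^64 ≡ 566^2 = 320356 ≡ 142 (mod 643)
613^128 ≡ 142^2 = 20164 ≡ 231 (mod 643)
613^256 ≡ 231^2 = 53361 ≡ 635 (mod 643)
613^512 ≡ 635^2 = 403225 ≡ 64 (mod 643)
613^1024 ≡ 64^2 = 4096 ≡ 238 (mod 643)
613^1607 = 613^1024 * 613^512 * 613^64 * 613^4 * 613^2 * 613^1 ≡ 238 * 64 * 142 * 463 * 257 * 613 (mod 643).
Accumulate the product:
238 * 64 = 15232 ≡ 443
443 * 142 = 62906 ≡ 535
535 * 463 = 247705 ≡ 150
150 * 257 = 38550 ≡ 613
613 * 613 = 375769 ≡ 257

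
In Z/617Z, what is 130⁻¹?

617 = 4×130 + 97
130 = 1×97 + 33
97 = 2×33 + 31
33 = 1×31 + 2
31 = 15×2 + 1
2 = 2×1 + 0
gcd(130, 617) = 1, so the inverse exists.
Back-substitute for 1:
1 = 1×31 − 15×2
  = −15×33 + 16×31
  = 16×97 − 47×33
  = −47×130 + 63×97
  = 63×617 − 299×130
So 130⁻¹ ≡ −299 ≡ 318 (mod 617).

318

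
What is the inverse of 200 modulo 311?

14

Run the extended Euclidean algorithm:
311 = 1×200 + 111
200 = 1×111 + 89
111 = 1×89 + 22
89 = 4×22 + 1
22 = 22×1 + 0
gcd(200, 311) = 1, so the inverse exists.
Bézout: 1 = −9×311 + 14×200.
So 200⁻¹ ≡ 14 (mod 311).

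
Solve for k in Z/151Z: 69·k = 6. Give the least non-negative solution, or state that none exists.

gcd(69, 151) = 1, so a unique solution mod 151 exists.
69⁻¹ ≡ 116 (mod 151).
k ≡ 116·6 ≡ 92 (mod 151).

92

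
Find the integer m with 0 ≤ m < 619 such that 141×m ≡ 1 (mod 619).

619 = 4*141 + 55
141 = 2*55 + 31
55 = 1*31 + 24
31 = 1*24 + 7
24 = 3*7 + 3
7 = 2*3 + 1
3 = 3*1 + 0
gcd(141, 619) = 1, so the inverse exists.
Bézout: 1 = −41*619 + 180*141.
So 141⁻¹ ≡ 180 (mod 619).

180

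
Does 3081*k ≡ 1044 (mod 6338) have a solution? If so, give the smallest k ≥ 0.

gcd(3081, 6338) = 1, so a unique solution mod 6338 exists.
3081⁻¹ ≡ 3205 (mod 6338).
k ≡ 3205*1044 ≡ 5894 (mod 6338).

5894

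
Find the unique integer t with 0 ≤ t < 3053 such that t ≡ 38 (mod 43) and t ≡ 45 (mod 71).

43⁻¹ mod 71: 43·38 ≡ 1 (mod 71), so 43⁻¹ ≡ 38.
t = 38 + 43·((45 − 38)·38 mod 71) = 38 + 43·53 = 2317.

2317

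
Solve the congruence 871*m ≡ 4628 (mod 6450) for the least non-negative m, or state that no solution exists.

968

gcd(871, 6450) = 1, so a unique solution mod 6450 exists.
871⁻¹ ≡ 1681 (mod 6450).
m ≡ 1681*4628 ≡ 968 (mod 6450).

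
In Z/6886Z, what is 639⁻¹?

1541

By the extended Euclidean algorithm:
6886 = 10·639 + 496
639 = 1·496 + 143
496 = 3·143 + 67
143 = 2·67 + 9
67 = 7·9 + 4
9 = 2·4 + 1
4 = 4·1 + 0
gcd(639, 6886) = 1, so the inverse exists.
Bézout: 1 = −143·6886 + 1541·639.
So 639⁻¹ ≡ 1541 (mod 6886).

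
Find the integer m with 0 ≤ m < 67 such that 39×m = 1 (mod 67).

55

Run the extended Euclidean algorithm:
67 = 1·39 + 28
39 = 1·28 + 11
28 = 2·11 + 6
11 = 1·6 + 5
6 = 1·5 + 1
5 = 5·1 + 0
gcd(39, 67) = 1, so the inverse exists.
Back-substitute for 1:
1 = 1·6 − 1·5
  = −1·11 + 2·6
  = 2·28 − 5·11
  = −5·39 + 7·28
  = 7·67 − 12·39
So 39⁻¹ ≡ −12 ≡ 55 (mod 67).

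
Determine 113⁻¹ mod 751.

432

751 = 6*113 + 73
113 = 1*73 + 40
73 = 1*40 + 33
40 = 1*33 + 7
33 = 4*7 + 5
7 = 1*5 + 2
5 = 2*2 + 1
2 = 2*1 + 0
gcd(113, 751) = 1, so the inverse exists.
Bézout: 1 = 48*751 − 319*113.
So 113⁻¹ ≡ −319 ≡ 432 (mod 751).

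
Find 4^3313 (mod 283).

By square-and-multiply:
4^1 ≡ 4 (mod 283)
4^2 ≡ 4^2 = 16 (mod 283)
4^4 ≡ 16^2 = 256 (mod 283)
4^8 ≡ 256^2 = 65536 ≡ 163 (mod 283)
4^16 ≡ 163^2 = 26569 ≡ 250 (mod 283)
4^32 ≡ 250^2 = 62500 ≡ 240 (mod 283)
4^64 ≡ 240^2 = 57600 ≡ 151 (mod 283)
4^128 ≡ 151^2 = 22801 ≡ 161 (mod 283)
4^256 ≡ 161^2 = 25921 ≡ 168 (mod 283)
4^512 ≡ 168^2 = 28224 ≡ 207 (mod 283)
4^1024 ≡ 207^2 = 42849 ≡ 116 (mod 283)
4^2048 ≡ 116^2 = 13456 ≡ 155 (mod 283)
4^3313 = 4^2048 × 4^1024 × 4^128 × 4^64 × 4^32 × 4^16 × 4^1 ≡ 155 × 116 × 161 × 151 × 240 × 250 × 4 (mod 283).
Accumulate the product:
155 × 116 = 17980 ≡ 151
151 × 161 = 24311 ≡ 256
256 × 151 = 38656 ≡ 168
168 × 240 = 40320 ≡ 134
134 × 250 = 33500 ≡ 106
106 × 4 = 424 ≡ 141

141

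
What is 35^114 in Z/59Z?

35^1 ≡ 35 (mod 59)
35^2 ≡ 35^2 = 1225 ≡ 45 (mod 59)
35^4 ≡ 45^2 = 2025 ≡ 19 (mod 59)
35^8 ≡ 19^2 = 361 ≡ 7 (mod 59)
35^16 ≡ 7^2 = 49 (mod 59)
35^32 ≡ 49^2 = 2401 ≡ 41 (mod 59)
35^64 ≡ 41^2 = 1681 ≡ 29 (mod 59)
35^114 = 35^64 × 35^32 × 35^16 × 35^2 ≡ 29 × 41 × 49 × 45 (mod 59).
Accumulate the product:
29 × 41 = 1189 ≡ 9
9 × 49 = 441 ≡ 28
28 × 45 = 1260 ≡ 21

21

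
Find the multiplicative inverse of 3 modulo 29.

Apply the Euclidean algorithm and back-substitute:
29 = 9×3 + 2
3 = 1×2 + 1
2 = 2×1 + 0
gcd(3, 29) = 1, so the inverse exists.
Back-substitute for 1:
1 = 1×3 − 1×2
  = −1×29 + 10×3
So 3⁻¹ ≡ 10 (mod 29).

10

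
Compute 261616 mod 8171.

261616 = 32·8171 + 144, so 261616 ≡ 144 (mod 8171).

144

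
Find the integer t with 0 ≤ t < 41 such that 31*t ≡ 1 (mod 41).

41 = 1·31 + 10
31 = 3·10 + 1
10 = 10·1 + 0
gcd(31, 41) = 1, so the inverse exists.
Bézout: 1 = −3·41 + 4·31.
So 31⁻¹ ≡ 4 (mod 41).

4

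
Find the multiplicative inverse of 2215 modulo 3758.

By the extended Euclidean algorithm:
3758 = 1×2215 + 1543
2215 = 1×1543 + 672
1543 = 2×672 + 199
672 = 3×199 + 75
199 = 2×75 + 49
75 = 1×49 + 26
49 = 1×26 + 23
26 = 1×23 + 3
23 = 7×3 + 2
3 = 1×2 + 1
2 = 2×1 + 0
gcd(2215, 3758) = 1, so the inverse exists.
Bézout: 1 = −768×3758 + 1303×2215.
So 2215⁻¹ ≡ 1303 (mod 3758).

1303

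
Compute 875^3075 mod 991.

Compute successive squares:
3075 in binary is 110000000011, i.e. 3075 = 2048 + 1024 + 2 + 1.
875^1 ≡ 875 (mod 991)
875^2 ≡ 875^2 = 765625 ≡ 573 (mod 991)
875^4 ≡ 573^2 = 328329 ≡ 308 (mod 991)
875^8 ≡ 308^2 = 94864 ≡ 719 (mod 991)
875^16 ≡ 719^2 = 516961 ≡ 650 (mod 991)
875^32 ≡ 650^2 = 422500 ≡ 334 (mod 991)
875^64 ≡ 334^2 = 111556 ≡ 564 (mod 991)
875^128 ≡ 564^2 = 318096 ≡ 976 (mod 991)
875^256 ≡ 976^2 = 952576 ≡ 225 (mod 991)
875^512 ≡ 225^2 = 50625 ≡ 84 (mod 991)
875^1024 ≡ 84^2 = 7056 ≡ 119 (mod 991)
875^2048 ≡ 119^2 = 14161 ≡ 287 (mod 991)
875^3075 = 875^2048 × 875^1024 × 875^2 × 875^1 ≡ 287 × 119 × 573 × 875 (mod 991).
Accumulate the product:
287 × 119 = 34153 ≡ 459
459 × 573 = 263007 ≡ 392
392 × 875 = 343000 ≡ 114

114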